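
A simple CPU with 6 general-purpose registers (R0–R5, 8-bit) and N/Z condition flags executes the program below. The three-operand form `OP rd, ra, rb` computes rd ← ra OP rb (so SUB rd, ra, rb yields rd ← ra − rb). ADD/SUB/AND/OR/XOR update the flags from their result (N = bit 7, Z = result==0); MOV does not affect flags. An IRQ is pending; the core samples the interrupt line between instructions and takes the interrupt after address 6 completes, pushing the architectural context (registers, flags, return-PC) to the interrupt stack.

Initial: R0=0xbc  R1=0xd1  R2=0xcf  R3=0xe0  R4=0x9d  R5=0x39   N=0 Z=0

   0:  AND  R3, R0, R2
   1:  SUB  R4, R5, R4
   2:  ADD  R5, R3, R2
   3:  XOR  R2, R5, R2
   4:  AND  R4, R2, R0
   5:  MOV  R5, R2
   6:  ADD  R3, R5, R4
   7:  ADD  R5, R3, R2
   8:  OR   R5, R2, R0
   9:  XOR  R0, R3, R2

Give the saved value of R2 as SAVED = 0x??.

after  0: R0=0xbc R1=0xd1 R2=0xcf R3=0x8c R4=0x9d R5=0x39  N=1 Z=0
after  1: R0=0xbc R1=0xd1 R2=0xcf R3=0x8c R4=0x9c R5=0x39  N=1 Z=0
after  2: R0=0xbc R1=0xd1 R2=0xcf R3=0x8c R4=0x9c R5=0x5b  N=0 Z=0
after  3: R0=0xbc R1=0xd1 R2=0x94 R3=0x8c R4=0x9c R5=0x5b  N=1 Z=0
after  4: R0=0xbc R1=0xd1 R2=0x94 R3=0x8c R4=0x94 R5=0x5b  N=1 Z=0
after  5: R0=0xbc R1=0xd1 R2=0x94 R3=0x8c R4=0x94 R5=0x94  N=1 Z=0
after  6: R0=0xbc R1=0xd1 R2=0x94 R3=0x28 R4=0x94 R5=0x94  N=0 Z=0
-- IRQ taken; context saved, return-PC = 7 --

SAVED = 0x94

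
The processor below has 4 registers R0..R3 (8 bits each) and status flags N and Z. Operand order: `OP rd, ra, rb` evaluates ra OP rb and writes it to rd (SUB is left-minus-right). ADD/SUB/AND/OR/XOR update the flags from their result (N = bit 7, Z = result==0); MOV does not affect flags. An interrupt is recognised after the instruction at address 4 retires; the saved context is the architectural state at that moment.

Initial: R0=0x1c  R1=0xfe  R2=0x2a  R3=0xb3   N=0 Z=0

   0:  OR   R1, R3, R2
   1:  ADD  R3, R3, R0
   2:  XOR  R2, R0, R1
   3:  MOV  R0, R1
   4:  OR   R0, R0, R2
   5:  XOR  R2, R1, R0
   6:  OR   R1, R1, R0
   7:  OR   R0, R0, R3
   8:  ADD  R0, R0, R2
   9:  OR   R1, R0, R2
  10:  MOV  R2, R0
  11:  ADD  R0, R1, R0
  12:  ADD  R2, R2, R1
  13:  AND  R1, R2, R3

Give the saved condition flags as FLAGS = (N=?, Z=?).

after  0: R0=0x1c R1=0xbb R2=0x2a R3=0xb3  N=1 Z=0
after  1: R0=0x1c R1=0xbb R2=0x2a R3=0xcf  N=1 Z=0
after  2: R0=0x1c R1=0xbb R2=0xa7 R3=0xcf  N=1 Z=0
after  3: R0=0xbb R1=0xbb R2=0xa7 R3=0xcf  N=1 Z=0
after  4: R0=0xbf R1=0xbb R2=0xa7 R3=0xcf  N=1 Z=0
-- IRQ taken; context saved, return-PC = 5 --

FLAGS = (N=1, Z=0)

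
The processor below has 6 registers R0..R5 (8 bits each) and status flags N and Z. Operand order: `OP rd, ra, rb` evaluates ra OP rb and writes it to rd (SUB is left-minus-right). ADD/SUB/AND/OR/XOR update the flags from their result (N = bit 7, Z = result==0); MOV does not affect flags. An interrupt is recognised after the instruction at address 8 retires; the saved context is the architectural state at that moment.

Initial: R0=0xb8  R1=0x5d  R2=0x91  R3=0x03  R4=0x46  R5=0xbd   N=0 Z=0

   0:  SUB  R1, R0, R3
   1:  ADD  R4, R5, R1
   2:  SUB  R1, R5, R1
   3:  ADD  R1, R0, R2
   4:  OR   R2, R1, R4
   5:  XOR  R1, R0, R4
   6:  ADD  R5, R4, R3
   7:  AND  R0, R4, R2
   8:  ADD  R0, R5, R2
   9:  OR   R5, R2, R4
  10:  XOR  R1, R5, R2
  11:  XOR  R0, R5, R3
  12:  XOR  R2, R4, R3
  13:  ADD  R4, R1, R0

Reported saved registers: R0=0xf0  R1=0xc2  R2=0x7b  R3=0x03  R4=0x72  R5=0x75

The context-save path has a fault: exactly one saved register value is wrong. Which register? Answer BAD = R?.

BAD = R1

after  0: R0=0xb8 R1=0xb5 R2=0x91 R3=0x03 R4=0x46 R5=0xbd  N=1 Z=0
after  1: R0=0xb8 R1=0xb5 R2=0x91 R3=0x03 R4=0x72 R5=0xbd  N=0 Z=0
after  2: R0=0xb8 R1=0x08 R2=0x91 R3=0x03 R4=0x72 R5=0xbd  N=0 Z=0
after  3: R0=0xb8 R1=0x49 R2=0x91 R3=0x03 R4=0x72 R5=0xbd  N=0 Z=0
after  4: R0=0xb8 R1=0x49 R2=0x7b R3=0x03 R4=0x72 R5=0xbd  N=0 Z=0
after  5: R0=0xb8 R1=0xca R2=0x7b R3=0x03 R4=0x72 R5=0xbd  N=1 Z=0
after  6: R0=0xb8 R1=0xca R2=0x7b R3=0x03 R4=0x72 R5=0x75  N=0 Z=0
after  7: R0=0x72 R1=0xca R2=0x7b R3=0x03 R4=0x72 R5=0x75  N=0 Z=0
after  8: R0=0xf0 R1=0xca R2=0x7b R3=0x03 R4=0x72 R5=0x75  N=1 Z=0
-- IRQ taken; context saved, return-PC = 9 --
mismatch: R1: reported 0xc2 vs actual 0xca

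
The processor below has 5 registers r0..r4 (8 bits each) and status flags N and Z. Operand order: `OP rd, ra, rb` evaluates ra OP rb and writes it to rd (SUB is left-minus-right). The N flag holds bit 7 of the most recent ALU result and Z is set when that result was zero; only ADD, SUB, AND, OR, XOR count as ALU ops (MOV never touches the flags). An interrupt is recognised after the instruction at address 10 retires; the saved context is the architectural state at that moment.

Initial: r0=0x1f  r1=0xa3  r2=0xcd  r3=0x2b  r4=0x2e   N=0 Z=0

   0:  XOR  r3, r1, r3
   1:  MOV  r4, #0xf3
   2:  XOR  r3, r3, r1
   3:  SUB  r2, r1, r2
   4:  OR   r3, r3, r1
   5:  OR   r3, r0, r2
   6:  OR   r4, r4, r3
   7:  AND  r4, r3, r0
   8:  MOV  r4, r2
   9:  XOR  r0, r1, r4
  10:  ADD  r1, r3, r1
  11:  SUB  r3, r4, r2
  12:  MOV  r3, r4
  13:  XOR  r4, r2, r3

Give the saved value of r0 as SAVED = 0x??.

SAVED = 0x75

after  0: r0=0x1f r1=0xa3 r2=0xcd r3=0x88 r4=0x2e  N=1 Z=0
after  1: r0=0x1f r1=0xa3 r2=0xcd r3=0x88 r4=0xf3  N=1 Z=0
after  2: r0=0x1f r1=0xa3 r2=0xcd r3=0x2b r4=0xf3  N=0 Z=0
after  3: r0=0x1f r1=0xa3 r2=0xd6 r3=0x2b r4=0xf3  N=1 Z=0
after  4: r0=0x1f r1=0xa3 r2=0xd6 r3=0xab r4=0xf3  N=1 Z=0
after  5: r0=0x1f r1=0xa3 r2=0xd6 r3=0xdf r4=0xf3  N=1 Z=0
after  6: r0=0x1f r1=0xa3 r2=0xd6 r3=0xdf r4=0xff  N=1 Z=0
after  7: r0=0x1f r1=0xa3 r2=0xd6 r3=0xdf r4=0x1f  N=0 Z=0
after  8: r0=0x1f r1=0xa3 r2=0xd6 r3=0xdf r4=0xd6  N=0 Z=0
after  9: r0=0x75 r1=0xa3 r2=0xd6 r3=0xdf r4=0xd6  N=0 Z=0
after 10: r0=0x75 r1=0x82 r2=0xd6 r3=0xdf r4=0xd6  N=1 Z=0
-- IRQ taken; context saved, return-PC = 11 --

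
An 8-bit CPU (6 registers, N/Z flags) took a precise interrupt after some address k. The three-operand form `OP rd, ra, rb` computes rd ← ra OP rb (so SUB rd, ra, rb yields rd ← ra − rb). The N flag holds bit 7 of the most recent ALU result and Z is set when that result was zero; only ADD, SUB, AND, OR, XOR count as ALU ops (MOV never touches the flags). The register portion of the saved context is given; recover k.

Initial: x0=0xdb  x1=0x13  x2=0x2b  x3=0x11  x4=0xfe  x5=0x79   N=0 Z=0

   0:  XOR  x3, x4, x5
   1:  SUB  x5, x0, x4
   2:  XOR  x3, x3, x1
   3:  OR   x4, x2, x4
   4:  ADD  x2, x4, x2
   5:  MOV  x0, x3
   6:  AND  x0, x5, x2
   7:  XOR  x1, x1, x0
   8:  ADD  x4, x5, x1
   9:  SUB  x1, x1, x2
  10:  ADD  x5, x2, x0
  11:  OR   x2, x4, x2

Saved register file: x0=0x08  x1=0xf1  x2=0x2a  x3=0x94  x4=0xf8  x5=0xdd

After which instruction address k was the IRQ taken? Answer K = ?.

after  0: x0=0xdb x1=0x13 x2=0x2b x3=0x87 x4=0xfe x5=0x79  N=1 Z=0
after  1: x0=0xdb x1=0x13 x2=0x2b x3=0x87 x4=0xfe x5=0xdd  N=1 Z=0
after  2: x0=0xdb x1=0x13 x2=0x2b x3=0x94 x4=0xfe x5=0xdd  N=1 Z=0
after  3: x0=0xdb x1=0x13 x2=0x2b x3=0x94 x4=0xff x5=0xdd  N=1 Z=0
after  4: x0=0xdb x1=0x13 x2=0x2a x3=0x94 x4=0xff x5=0xdd  N=0 Z=0
after  5: x0=0x94 x1=0x13 x2=0x2a x3=0x94 x4=0xff x5=0xdd  N=0 Z=0
after  6: x0=0x08 x1=0x13 x2=0x2a x3=0x94 x4=0xff x5=0xdd  N=0 Z=0
after  7: x0=0x08 x1=0x1b x2=0x2a x3=0x94 x4=0xff x5=0xdd  N=0 Z=0
after  8: x0=0x08 x1=0x1b x2=0x2a x3=0x94 x4=0xf8 x5=0xdd  N=1 Z=0
after  9: x0=0x08 x1=0xf1 x2=0x2a x3=0x94 x4=0xf8 x5=0xdd  N=1 Z=0
-- IRQ taken; context saved, return-PC = 10 --

K = 9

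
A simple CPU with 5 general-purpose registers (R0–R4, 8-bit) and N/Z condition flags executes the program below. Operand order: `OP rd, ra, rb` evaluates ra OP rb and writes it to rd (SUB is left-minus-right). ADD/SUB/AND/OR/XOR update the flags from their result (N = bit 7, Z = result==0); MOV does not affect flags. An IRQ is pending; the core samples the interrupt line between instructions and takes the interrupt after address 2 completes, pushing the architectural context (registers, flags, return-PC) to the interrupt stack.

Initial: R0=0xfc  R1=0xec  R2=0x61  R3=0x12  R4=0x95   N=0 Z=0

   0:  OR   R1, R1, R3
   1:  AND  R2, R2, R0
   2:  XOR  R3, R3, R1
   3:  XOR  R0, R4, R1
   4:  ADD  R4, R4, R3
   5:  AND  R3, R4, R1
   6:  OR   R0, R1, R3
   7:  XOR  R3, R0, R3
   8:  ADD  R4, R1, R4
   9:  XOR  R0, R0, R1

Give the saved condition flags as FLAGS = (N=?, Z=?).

after  0: R0=0xfc R1=0xfe R2=0x61 R3=0x12 R4=0x95  N=1 Z=0
after  1: R0=0xfc R1=0xfe R2=0x60 R3=0x12 R4=0x95  N=0 Z=0
after  2: R0=0xfc R1=0xfe R2=0x60 R3=0xec R4=0x95  N=1 Z=0
-- IRQ taken; context saved, return-PC = 3 --

FLAGS = (N=1, Z=0)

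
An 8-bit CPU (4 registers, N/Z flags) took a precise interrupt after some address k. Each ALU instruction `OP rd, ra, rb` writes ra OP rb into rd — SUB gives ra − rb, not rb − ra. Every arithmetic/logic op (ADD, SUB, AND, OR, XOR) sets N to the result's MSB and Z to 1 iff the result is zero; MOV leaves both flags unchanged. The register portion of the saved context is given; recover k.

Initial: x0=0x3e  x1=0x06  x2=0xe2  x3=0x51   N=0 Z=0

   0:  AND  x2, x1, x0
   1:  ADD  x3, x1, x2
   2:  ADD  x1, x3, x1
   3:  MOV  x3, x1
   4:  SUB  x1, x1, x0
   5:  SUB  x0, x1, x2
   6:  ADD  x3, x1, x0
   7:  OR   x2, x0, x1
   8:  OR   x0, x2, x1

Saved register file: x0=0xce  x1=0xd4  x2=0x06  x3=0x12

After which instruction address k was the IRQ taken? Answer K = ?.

after  0: x0=0x3e x1=0x06 x2=0x06 x3=0x51  N=0 Z=0
after  1: x0=0x3e x1=0x06 x2=0x06 x3=0x0c  N=0 Z=0
after  2: x0=0x3e x1=0x12 x2=0x06 x3=0x0c  N=0 Z=0
after  3: x0=0x3e x1=0x12 x2=0x06 x3=0x12  N=0 Z=0
after  4: x0=0x3e x1=0xd4 x2=0x06 x3=0x12  N=1 Z=0
after  5: x0=0xce x1=0xd4 x2=0x06 x3=0x12  N=1 Z=0
-- IRQ taken; context saved, return-PC = 6 --

K = 5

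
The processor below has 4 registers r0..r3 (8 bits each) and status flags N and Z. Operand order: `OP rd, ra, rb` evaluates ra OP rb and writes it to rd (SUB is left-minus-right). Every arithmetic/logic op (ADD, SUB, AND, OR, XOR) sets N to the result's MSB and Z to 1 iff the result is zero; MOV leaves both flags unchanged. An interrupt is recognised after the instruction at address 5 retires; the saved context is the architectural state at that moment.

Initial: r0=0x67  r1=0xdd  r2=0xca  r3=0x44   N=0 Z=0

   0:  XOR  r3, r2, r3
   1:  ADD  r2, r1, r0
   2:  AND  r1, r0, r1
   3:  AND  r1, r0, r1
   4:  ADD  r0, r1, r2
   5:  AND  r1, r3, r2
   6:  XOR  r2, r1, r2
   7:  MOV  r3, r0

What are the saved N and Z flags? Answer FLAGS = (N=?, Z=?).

after  0: r0=0x67 r1=0xdd r2=0xca r3=0x8e  N=1 Z=0
after  1: r0=0x67 r1=0xdd r2=0x44 r3=0x8e  N=0 Z=0
after  2: r0=0x67 r1=0x45 r2=0x44 r3=0x8e  N=0 Z=0
after  3: r0=0x67 r1=0x45 r2=0x44 r3=0x8e  N=0 Z=0
after  4: r0=0x89 r1=0x45 r2=0x44 r3=0x8e  N=1 Z=0
after  5: r0=0x89 r1=0x04 r2=0x44 r3=0x8e  N=0 Z=0
-- IRQ taken; context saved, return-PC = 6 --

FLAGS = (N=0, Z=0)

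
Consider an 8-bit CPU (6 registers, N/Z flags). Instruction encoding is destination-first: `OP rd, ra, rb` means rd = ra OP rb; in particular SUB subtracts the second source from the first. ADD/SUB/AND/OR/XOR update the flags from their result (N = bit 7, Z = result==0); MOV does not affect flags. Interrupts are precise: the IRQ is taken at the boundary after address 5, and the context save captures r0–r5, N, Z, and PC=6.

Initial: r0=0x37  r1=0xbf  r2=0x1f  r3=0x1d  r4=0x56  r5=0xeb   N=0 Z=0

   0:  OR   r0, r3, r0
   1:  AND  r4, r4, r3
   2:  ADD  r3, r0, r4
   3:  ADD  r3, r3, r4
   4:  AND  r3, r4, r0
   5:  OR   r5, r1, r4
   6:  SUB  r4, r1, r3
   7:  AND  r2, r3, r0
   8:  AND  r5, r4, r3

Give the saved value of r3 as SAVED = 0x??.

after  0: r0=0x3f r1=0xbf r2=0x1f r3=0x1d r4=0x56 r5=0xeb  N=0 Z=0
after  1: r0=0x3f r1=0xbf r2=0x1f r3=0x1d r4=0x14 r5=0xeb  N=0 Z=0
after  2: r0=0x3f r1=0xbf r2=0x1f r3=0x53 r4=0x14 r5=0xeb  N=0 Z=0
after  3: r0=0x3f r1=0xbf r2=0x1f r3=0x67 r4=0x14 r5=0xeb  N=0 Z=0
after  4: r0=0x3f r1=0xbf r2=0x1f r3=0x14 r4=0x14 r5=0xeb  N=0 Z=0
after  5: r0=0x3f r1=0xbf r2=0x1f r3=0x14 r4=0x14 r5=0xbf  N=1 Z=0
-- IRQ taken; context saved, return-PC = 6 --

SAVED = 0x14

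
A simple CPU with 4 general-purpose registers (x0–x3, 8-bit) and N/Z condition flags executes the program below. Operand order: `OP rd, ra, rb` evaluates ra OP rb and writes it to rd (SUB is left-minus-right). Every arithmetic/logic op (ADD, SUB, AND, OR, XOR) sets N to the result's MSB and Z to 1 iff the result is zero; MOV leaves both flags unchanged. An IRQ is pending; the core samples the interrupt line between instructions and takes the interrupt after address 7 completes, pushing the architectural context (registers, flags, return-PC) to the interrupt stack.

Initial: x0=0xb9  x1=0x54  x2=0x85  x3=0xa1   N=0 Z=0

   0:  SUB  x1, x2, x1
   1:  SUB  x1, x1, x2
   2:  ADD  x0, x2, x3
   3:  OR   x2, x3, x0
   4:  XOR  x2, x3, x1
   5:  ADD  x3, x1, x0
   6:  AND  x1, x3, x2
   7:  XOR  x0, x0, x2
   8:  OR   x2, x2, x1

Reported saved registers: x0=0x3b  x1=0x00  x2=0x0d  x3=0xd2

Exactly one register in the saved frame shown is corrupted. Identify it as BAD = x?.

BAD = x0

after  0: x0=0xb9 x1=0x31 x2=0x85 x3=0xa1  N=0 Z=0
after  1: x0=0xb9 x1=0xac x2=0x85 x3=0xa1  N=1 Z=0
after  2: x0=0x26 x1=0xac x2=0x85 x3=0xa1  N=0 Z=0
after  3: x0=0x26 x1=0xac x2=0xa7 x3=0xa1  N=1 Z=0
after  4: x0=0x26 x1=0xac x2=0x0d x3=0xa1  N=0 Z=0
after  5: x0=0x26 x1=0xac x2=0x0d x3=0xd2  N=1 Z=0
after  6: x0=0x26 x1=0x00 x2=0x0d x3=0xd2  N=0 Z=1
after  7: x0=0x2b x1=0x00 x2=0x0d x3=0xd2  N=0 Z=0
-- IRQ taken; context saved, return-PC = 8 --
mismatch: x0: reported 0x3b vs actual 0x2b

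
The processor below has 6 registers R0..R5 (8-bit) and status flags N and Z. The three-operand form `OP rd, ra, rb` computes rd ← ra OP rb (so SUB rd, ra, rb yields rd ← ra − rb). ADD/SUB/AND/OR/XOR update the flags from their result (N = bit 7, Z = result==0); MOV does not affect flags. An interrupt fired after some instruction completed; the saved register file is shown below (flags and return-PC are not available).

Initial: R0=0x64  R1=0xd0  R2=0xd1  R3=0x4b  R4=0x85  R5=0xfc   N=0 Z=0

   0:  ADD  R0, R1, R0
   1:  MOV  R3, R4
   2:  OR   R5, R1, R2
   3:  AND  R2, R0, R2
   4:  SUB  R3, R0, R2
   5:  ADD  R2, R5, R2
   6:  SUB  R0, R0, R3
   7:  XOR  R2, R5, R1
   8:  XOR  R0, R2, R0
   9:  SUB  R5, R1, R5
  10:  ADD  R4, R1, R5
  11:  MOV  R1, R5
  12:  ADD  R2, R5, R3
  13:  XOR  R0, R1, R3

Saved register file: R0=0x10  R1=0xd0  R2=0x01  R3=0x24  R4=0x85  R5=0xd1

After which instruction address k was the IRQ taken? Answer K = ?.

after  0: R0=0x34 R1=0xd0 R2=0xd1 R3=0x4b R4=0x85 R5=0xfc  N=0 Z=0
after  1: R0=0x34 R1=0xd0 R2=0xd1 R3=0x85 R4=0x85 R5=0xfc  N=0 Z=0
after  2: R0=0x34 R1=0xd0 R2=0xd1 R3=0x85 R4=0x85 R5=0xd1  N=1 Z=0
after  3: R0=0x34 R1=0xd0 R2=0x10 R3=0x85 R4=0x85 R5=0xd1  N=0 Z=0
after  4: R0=0x34 R1=0xd0 R2=0x10 R3=0x24 R4=0x85 R5=0xd1  N=0 Z=0
after  5: R0=0x34 R1=0xd0 R2=0xe1 R3=0x24 R4=0x85 R5=0xd1  N=1 Z=0
after  6: R0=0x10 R1=0xd0 R2=0xe1 R3=0x24 R4=0x85 R5=0xd1  N=0 Z=0
after  7: R0=0x10 R1=0xd0 R2=0x01 R3=0x24 R4=0x85 R5=0xd1  N=0 Z=0
-- IRQ taken; context saved, return-PC = 8 --

K = 7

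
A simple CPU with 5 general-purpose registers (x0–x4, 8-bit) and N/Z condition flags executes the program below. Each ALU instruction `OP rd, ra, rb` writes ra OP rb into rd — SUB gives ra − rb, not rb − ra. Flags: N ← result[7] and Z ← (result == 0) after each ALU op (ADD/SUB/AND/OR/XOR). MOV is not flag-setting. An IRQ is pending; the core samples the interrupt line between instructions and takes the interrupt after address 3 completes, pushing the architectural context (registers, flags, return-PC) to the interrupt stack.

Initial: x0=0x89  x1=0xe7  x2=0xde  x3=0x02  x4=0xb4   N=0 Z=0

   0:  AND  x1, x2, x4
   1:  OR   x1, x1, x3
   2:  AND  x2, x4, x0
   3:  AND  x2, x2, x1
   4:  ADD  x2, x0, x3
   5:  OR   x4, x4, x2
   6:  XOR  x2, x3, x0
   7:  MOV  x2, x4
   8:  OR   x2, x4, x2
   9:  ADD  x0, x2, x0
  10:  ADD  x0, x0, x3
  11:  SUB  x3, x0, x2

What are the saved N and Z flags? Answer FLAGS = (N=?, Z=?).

FLAGS = (N=1, Z=0)

after  0: x0=0x89 x1=0x94 x2=0xde x3=0x02 x4=0xb4  N=1 Z=0
after  1: x0=0x89 x1=0x96 x2=0xde x3=0x02 x4=0xb4  N=1 Z=0
after  2: x0=0x89 x1=0x96 x2=0x80 x3=0x02 x4=0xb4  N=1 Z=0
after  3: x0=0x89 x1=0x96 x2=0x80 x3=0x02 x4=0xb4  N=1 Z=0
-- IRQ taken; context saved, return-PC = 4 --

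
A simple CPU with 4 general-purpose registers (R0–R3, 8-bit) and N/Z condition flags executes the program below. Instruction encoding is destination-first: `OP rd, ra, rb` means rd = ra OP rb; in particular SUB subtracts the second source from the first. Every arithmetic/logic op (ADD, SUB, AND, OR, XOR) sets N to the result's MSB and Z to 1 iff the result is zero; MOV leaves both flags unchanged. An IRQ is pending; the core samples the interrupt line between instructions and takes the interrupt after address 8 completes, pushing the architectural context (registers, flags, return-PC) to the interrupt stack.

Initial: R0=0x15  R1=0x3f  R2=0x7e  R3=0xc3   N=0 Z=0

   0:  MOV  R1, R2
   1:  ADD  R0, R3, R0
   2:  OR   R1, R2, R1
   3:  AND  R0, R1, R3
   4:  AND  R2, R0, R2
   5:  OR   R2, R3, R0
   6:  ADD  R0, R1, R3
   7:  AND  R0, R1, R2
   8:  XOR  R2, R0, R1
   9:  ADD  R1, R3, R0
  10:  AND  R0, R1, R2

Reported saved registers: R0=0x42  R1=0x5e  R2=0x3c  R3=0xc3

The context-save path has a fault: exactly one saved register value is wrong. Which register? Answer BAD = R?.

BAD = R1

after  0: R0=0x15 R1=0x7e R2=0x7e R3=0xc3  N=0 Z=0
after  1: R0=0xd8 R1=0x7e R2=0x7e R3=0xc3  N=1 Z=0
after  2: R0=0xd8 R1=0x7e R2=0x7e R3=0xc3  N=0 Z=0
after  3: R0=0x42 R1=0x7e R2=0x7e R3=0xc3  N=0 Z=0
after  4: R0=0x42 R1=0x7e R2=0x42 R3=0xc3  N=0 Z=0
after  5: R0=0x42 R1=0x7e R2=0xc3 R3=0xc3  N=1 Z=0
after  6: R0=0x41 R1=0x7e R2=0xc3 R3=0xc3  N=0 Z=0
after  7: R0=0x42 R1=0x7e R2=0xc3 R3=0xc3  N=0 Z=0
after  8: R0=0x42 R1=0x7e R2=0x3c R3=0xc3  N=0 Z=0
-- IRQ taken; context saved, return-PC = 9 --
mismatch: R1: reported 0x5e vs actual 0x7e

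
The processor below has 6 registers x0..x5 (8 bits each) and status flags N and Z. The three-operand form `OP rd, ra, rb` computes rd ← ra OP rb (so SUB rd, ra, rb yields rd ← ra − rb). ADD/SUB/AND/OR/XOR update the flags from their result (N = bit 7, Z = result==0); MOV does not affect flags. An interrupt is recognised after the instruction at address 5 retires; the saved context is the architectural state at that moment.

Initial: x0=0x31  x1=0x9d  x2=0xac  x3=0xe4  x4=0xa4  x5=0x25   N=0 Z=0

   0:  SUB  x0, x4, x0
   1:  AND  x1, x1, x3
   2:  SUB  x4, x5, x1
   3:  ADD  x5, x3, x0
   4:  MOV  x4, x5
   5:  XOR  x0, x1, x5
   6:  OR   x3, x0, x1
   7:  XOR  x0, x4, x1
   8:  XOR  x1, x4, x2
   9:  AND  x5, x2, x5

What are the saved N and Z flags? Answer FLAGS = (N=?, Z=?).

after  0: x0=0x73 x1=0x9d x2=0xac x3=0xe4 x4=0xa4 x5=0x25  N=0 Z=0
after  1: x0=0x73 x1=0x84 x2=0xac x3=0xe4 x4=0xa4 x5=0x25  N=1 Z=0
after  2: x0=0x73 x1=0x84 x2=0xac x3=0xe4 x4=0xa1 x5=0x25  N=1 Z=0
after  3: x0=0x73 x1=0x84 x2=0xac x3=0xe4 x4=0xa1 x5=0x57  N=0 Z=0
after  4: x0=0x73 x1=0x84 x2=0xac x3=0xe4 x4=0x57 x5=0x57  N=0 Z=0
after  5: x0=0xd3 x1=0x84 x2=0xac x3=0xe4 x4=0x57 x5=0x57  N=1 Z=0
-- IRQ taken; context saved, return-PC = 6 --

FLAGS = (N=1, Z=0)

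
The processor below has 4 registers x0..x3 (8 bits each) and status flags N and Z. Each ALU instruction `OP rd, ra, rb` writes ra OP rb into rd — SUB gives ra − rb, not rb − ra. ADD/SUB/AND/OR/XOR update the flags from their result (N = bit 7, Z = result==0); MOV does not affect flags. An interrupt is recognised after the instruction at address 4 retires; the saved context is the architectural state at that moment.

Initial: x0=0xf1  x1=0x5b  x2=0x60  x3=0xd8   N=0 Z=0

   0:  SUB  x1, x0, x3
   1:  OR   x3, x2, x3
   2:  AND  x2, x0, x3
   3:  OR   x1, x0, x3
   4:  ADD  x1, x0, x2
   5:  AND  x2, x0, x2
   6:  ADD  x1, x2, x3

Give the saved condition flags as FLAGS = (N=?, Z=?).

FLAGS = (N=1, Z=0)

after  0: x0=0xf1 x1=0x19 x2=0x60 x3=0xd8  N=0 Z=0
after  1: x0=0xf1 x1=0x19 x2=0x60 x3=0xf8  N=1 Z=0
after  2: x0=0xf1 x1=0x19 x2=0xf0 x3=0xf8  N=1 Z=0
after  3: x0=0xf1 x1=0xf9 x2=0xf0 x3=0xf8  N=1 Z=0
after  4: x0=0xf1 x1=0xe1 x2=0xf0 x3=0xf8  N=1 Z=0
-- IRQ taken; context saved, return-PC = 5 --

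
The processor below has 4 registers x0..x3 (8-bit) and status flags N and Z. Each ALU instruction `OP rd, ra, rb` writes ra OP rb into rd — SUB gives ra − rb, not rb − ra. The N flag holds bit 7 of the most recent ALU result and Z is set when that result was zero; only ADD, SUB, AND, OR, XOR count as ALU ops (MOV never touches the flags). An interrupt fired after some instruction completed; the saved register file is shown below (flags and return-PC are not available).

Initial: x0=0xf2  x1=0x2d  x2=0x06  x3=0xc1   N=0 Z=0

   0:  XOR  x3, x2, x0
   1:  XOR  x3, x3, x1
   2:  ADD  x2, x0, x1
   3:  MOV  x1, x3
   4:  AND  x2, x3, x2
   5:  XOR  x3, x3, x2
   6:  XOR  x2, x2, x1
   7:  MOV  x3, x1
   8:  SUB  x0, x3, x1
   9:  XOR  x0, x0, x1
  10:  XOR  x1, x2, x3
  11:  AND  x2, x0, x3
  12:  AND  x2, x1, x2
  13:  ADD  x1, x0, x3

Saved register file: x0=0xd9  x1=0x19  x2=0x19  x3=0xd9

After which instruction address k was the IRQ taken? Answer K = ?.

K = 12

after  0: x0=0xf2 x1=0x2d x2=0x06 x3=0xf4  N=1 Z=0
after  1: x0=0xf2 x1=0x2d x2=0x06 x3=0xd9  N=1 Z=0
after  2: x0=0xf2 x1=0x2d x2=0x1f x3=0xd9  N=0 Z=0
after  3: x0=0xf2 x1=0xd9 x2=0x1f x3=0xd9  N=0 Z=0
after  4: x0=0xf2 x1=0xd9 x2=0x19 x3=0xd9  N=0 Z=0
after  5: x0=0xf2 x1=0xd9 x2=0x19 x3=0xc0  N=1 Z=0
after  6: x0=0xf2 x1=0xd9 x2=0xc0 x3=0xc0  N=1 Z=0
after  7: x0=0xf2 x1=0xd9 x2=0xc0 x3=0xd9  N=1 Z=0
after  8: x0=0x00 x1=0xd9 x2=0xc0 x3=0xd9  N=0 Z=1
after  9: x0=0xd9 x1=0xd9 x2=0xc0 x3=0xd9  N=1 Z=0
after 10: x0=0xd9 x1=0x19 x2=0xc0 x3=0xd9  N=0 Z=0
after 11: x0=0xd9 x1=0x19 x2=0xd9 x3=0xd9  N=1 Z=0
after 12: x0=0xd9 x1=0x19 x2=0x19 x3=0xd9  N=0 Z=0
-- IRQ taken; context saved, return-PC = 13 --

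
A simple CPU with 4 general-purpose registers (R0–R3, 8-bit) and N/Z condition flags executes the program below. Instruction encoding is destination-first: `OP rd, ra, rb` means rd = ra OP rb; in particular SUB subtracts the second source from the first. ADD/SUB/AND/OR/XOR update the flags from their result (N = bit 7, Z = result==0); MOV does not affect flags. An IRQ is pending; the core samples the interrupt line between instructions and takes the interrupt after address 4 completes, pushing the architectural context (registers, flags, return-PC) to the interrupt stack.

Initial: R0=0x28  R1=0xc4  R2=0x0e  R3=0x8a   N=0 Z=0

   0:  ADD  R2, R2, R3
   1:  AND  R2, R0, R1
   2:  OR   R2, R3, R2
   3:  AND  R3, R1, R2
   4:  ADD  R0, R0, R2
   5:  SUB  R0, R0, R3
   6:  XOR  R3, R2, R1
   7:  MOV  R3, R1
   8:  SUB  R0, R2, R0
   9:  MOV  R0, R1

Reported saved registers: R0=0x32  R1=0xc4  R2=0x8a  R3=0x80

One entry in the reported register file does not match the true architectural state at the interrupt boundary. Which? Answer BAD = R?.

BAD = R0

after  0: R0=0x28 R1=0xc4 R2=0x98 R3=0x8a  N=1 Z=0
after  1: R0=0x28 R1=0xc4 R2=0x00 R3=0x8a  N=0 Z=1
after  2: R0=0x28 R1=0xc4 R2=0x8a R3=0x8a  N=1 Z=0
after  3: R0=0x28 R1=0xc4 R2=0x8a R3=0x80  N=1 Z=0
after  4: R0=0xb2 R1=0xc4 R2=0x8a R3=0x80  N=1 Z=0
-- IRQ taken; context saved, return-PC = 5 --
mismatch: R0: reported 0x32 vs actual 0xb2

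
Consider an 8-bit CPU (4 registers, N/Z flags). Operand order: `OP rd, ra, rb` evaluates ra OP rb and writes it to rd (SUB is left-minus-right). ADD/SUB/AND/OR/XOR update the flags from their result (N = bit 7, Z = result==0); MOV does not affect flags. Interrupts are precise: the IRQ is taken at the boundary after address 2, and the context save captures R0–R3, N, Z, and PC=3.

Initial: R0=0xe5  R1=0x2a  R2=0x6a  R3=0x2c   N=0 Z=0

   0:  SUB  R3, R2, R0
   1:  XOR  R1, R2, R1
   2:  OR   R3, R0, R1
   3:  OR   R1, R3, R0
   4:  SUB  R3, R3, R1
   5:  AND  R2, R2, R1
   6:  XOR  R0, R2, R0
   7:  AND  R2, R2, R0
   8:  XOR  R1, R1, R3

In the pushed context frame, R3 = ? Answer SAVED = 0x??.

SAVED = 0xe5

after  0: R0=0xe5 R1=0x2a R2=0x6a R3=0x85  N=1 Z=0
after  1: R0=0xe5 R1=0x40 R2=0x6a R3=0x85  N=0 Z=0
after  2: R0=0xe5 R1=0x40 R2=0x6a R3=0xe5  N=1 Z=0
-- IRQ taken; context saved, return-PC = 3 --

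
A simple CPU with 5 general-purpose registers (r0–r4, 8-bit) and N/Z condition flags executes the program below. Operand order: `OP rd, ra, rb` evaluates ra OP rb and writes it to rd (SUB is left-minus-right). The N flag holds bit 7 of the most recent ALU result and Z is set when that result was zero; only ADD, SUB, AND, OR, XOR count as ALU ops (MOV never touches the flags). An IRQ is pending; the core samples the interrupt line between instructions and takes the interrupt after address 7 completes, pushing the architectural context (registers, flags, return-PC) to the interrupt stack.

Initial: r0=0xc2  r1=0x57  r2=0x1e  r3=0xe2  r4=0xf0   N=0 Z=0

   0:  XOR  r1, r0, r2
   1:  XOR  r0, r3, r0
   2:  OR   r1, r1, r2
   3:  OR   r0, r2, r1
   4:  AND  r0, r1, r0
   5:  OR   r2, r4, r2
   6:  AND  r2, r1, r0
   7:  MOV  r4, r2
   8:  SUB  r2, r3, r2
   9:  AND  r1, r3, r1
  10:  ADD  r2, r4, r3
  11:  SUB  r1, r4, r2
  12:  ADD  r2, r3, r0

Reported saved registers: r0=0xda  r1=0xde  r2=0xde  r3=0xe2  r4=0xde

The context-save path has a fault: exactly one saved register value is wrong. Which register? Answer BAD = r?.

BAD = r0

after  0: r0=0xc2 r1=0xdc r2=0x1e r3=0xe2 r4=0xf0  N=1 Z=0
after  1: r0=0x20 r1=0xdc r2=0x1e r3=0xe2 r4=0xf0  N=0 Z=0
after  2: r0=0x20 r1=0xde r2=0x1e r3=0xe2 r4=0xf0  N=1 Z=0
after  3: r0=0xde r1=0xde r2=0x1e r3=0xe2 r4=0xf0  N=1 Z=0
after  4: r0=0xde r1=0xde r2=0x1e r3=0xe2 r4=0xf0  N=1 Z=0
after  5: r0=0xde r1=0xde r2=0xfe r3=0xe2 r4=0xf0  N=1 Z=0
after  6: r0=0xde r1=0xde r2=0xde r3=0xe2 r4=0xf0  N=1 Z=0
after  7: r0=0xde r1=0xde r2=0xde r3=0xe2 r4=0xde  N=1 Z=0
-- IRQ taken; context saved, return-PC = 8 --
mismatch: r0: reported 0xda vs actual 0xde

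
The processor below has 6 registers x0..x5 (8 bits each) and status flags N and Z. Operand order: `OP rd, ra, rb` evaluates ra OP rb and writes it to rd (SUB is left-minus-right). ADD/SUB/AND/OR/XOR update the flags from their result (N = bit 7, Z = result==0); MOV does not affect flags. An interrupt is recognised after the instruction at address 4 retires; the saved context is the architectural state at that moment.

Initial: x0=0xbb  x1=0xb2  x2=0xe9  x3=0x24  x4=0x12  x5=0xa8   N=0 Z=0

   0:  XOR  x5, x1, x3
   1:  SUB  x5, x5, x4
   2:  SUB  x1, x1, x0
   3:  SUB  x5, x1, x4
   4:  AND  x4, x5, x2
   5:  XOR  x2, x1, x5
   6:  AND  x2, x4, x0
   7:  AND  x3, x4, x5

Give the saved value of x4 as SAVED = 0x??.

after  0: x0=0xbb x1=0xb2 x2=0xe9 x3=0x24 x4=0x12 x5=0x96  N=1 Z=0
after  1: x0=0xbb x1=0xb2 x2=0xe9 x3=0x24 x4=0x12 x5=0x84  N=1 Z=0
after  2: x0=0xbb x1=0xf7 x2=0xe9 x3=0x24 x4=0x12 x5=0x84  N=1 Z=0
after  3: x0=0xbb x1=0xf7 x2=0xe9 x3=0x24 x4=0x12 x5=0xe5  N=1 Z=0
after  4: x0=0xbb x1=0xf7 x2=0xe9 x3=0x24 x4=0xe1 x5=0xe5  N=1 Z=0
-- IRQ taken; context saved, return-PC = 5 --

SAVED = 0xe1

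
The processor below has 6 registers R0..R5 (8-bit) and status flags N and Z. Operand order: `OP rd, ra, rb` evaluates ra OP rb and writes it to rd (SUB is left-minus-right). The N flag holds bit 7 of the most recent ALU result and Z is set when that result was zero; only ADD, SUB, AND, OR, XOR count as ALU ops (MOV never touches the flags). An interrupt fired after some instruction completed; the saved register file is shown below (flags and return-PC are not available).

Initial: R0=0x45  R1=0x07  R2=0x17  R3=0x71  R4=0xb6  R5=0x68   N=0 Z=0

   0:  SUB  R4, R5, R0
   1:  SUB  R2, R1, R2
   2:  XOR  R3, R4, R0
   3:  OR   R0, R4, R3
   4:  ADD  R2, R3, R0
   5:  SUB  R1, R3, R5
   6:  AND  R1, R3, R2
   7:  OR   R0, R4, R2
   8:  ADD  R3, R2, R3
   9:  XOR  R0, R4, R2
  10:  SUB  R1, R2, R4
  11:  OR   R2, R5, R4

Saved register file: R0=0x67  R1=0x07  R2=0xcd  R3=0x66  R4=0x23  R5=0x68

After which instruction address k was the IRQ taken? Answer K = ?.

K = 4

after  0: R0=0x45 R1=0x07 R2=0x17 R3=0x71 R4=0x23 R5=0x68  N=0 Z=0
after  1: R0=0x45 R1=0x07 R2=0xf0 R3=0x71 R4=0x23 R5=0x68  N=1 Z=0
after  2: R0=0x45 R1=0x07 R2=0xf0 R3=0x66 R4=0x23 R5=0x68  N=0 Z=0
after  3: R0=0x67 R1=0x07 R2=0xf0 R3=0x66 R4=0x23 R5=0x68  N=0 Z=0
after  4: R0=0x67 R1=0x07 R2=0xcd R3=0x66 R4=0x23 R5=0x68  N=1 Z=0
-- IRQ taken; context saved, return-PC = 5 --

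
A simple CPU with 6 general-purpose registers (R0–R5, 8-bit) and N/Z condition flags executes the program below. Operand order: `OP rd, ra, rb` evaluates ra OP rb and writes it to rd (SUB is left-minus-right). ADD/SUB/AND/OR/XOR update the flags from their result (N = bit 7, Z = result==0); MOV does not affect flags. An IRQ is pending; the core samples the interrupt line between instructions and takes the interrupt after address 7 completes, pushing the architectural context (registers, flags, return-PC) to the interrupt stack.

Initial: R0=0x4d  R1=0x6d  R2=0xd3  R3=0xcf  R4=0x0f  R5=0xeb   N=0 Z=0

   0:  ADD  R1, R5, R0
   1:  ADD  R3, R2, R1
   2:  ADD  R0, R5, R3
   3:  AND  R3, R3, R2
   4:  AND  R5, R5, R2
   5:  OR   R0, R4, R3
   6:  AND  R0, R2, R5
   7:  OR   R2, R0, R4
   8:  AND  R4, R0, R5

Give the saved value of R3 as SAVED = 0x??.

SAVED = 0x03

after  0: R0=0x4d R1=0x38 R2=0xd3 R3=0xcf R4=0x0f R5=0xeb  N=0 Z=0
after  1: R0=0x4d R1=0x38 R2=0xd3 R3=0x0b R4=0x0f R5=0xeb  N=0 Z=0
after  2: R0=0xf6 R1=0x38 R2=0xd3 R3=0x0b R4=0x0f R5=0xeb  N=1 Z=0
after  3: R0=0xf6 R1=0x38 R2=0xd3 R3=0x03 R4=0x0f R5=0xeb  N=0 Z=0
after  4: R0=0xf6 R1=0x38 R2=0xd3 R3=0x03 R4=0x0f R5=0xc3  N=1 Z=0
after  5: R0=0x0f R1=0x38 R2=0xd3 R3=0x03 R4=0x0f R5=0xc3  N=0 Z=0
after  6: R0=0xc3 R1=0x38 R2=0xd3 R3=0x03 R4=0x0f R5=0xc3  N=1 Z=0
after  7: R0=0xc3 R1=0x38 R2=0xcf R3=0x03 R4=0x0f R5=0xc3  N=1 Z=0
-- IRQ taken; context saved, return-PC = 8 --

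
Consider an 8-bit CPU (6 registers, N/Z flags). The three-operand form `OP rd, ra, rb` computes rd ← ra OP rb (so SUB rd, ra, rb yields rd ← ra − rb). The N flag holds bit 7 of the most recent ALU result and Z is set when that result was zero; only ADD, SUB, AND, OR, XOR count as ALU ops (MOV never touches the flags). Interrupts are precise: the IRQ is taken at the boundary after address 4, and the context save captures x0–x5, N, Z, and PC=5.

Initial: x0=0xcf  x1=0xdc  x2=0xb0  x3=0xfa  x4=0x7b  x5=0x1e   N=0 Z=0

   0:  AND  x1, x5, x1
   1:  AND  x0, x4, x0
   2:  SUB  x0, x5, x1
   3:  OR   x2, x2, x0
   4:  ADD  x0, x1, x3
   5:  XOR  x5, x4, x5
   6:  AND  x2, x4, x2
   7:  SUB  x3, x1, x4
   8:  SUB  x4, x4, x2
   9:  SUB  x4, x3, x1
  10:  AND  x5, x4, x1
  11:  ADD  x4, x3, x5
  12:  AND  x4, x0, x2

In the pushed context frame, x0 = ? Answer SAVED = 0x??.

after  0: x0=0xcf x1=0x1c x2=0xb0 x3=0xfa x4=0x7b x5=0x1e  N=0 Z=0
after  1: x0=0x4b x1=0x1c x2=0xb0 x3=0xfa x4=0x7b x5=0x1e  N=0 Z=0
after  2: x0=0x02 x1=0x1c x2=0xb0 x3=0xfa x4=0x7b x5=0x1e  N=0 Z=0
after  3: x0=0x02 x1=0x1c x2=0xb2 x3=0xfa x4=0x7b x5=0x1e  N=1 Z=0
after  4: x0=0x16 x1=0x1c x2=0xb2 x3=0xfa x4=0x7b x5=0x1e  N=0 Z=0
-- IRQ taken; context saved, return-PC = 5 --

SAVED = 0x16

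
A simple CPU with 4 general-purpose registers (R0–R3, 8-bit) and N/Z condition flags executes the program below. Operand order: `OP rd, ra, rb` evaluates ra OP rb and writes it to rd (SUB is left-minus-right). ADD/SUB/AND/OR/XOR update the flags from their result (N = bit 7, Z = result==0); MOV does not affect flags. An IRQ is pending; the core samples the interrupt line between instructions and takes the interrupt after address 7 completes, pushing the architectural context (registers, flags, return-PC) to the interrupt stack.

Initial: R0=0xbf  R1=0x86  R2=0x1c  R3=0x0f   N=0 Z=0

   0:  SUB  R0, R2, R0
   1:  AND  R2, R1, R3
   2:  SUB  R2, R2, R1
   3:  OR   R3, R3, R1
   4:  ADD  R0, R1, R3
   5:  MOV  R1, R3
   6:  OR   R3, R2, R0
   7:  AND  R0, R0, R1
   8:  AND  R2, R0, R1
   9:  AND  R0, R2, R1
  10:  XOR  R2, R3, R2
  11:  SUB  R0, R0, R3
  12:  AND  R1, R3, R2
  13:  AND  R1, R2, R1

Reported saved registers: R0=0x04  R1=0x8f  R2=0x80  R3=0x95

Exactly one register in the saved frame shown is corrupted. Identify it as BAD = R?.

BAD = R0

after  0: R0=0x5d R1=0x86 R2=0x1c R3=0x0f  N=0 Z=0
after  1: R0=0x5d R1=0x86 R2=0x06 R3=0x0f  N=0 Z=0
after  2: R0=0x5d R1=0x86 R2=0x80 R3=0x0f  N=1 Z=0
after  3: R0=0x5d R1=0x86 R2=0x80 R3=0x8f  N=1 Z=0
after  4: R0=0x15 R1=0x86 R2=0x80 R3=0x8f  N=0 Z=0
after  5: R0=0x15 R1=0x8f R2=0x80 R3=0x8f  N=0 Z=0
after  6: R0=0x15 R1=0x8f R2=0x80 R3=0x95  N=1 Z=0
after  7: R0=0x05 R1=0x8f R2=0x80 R3=0x95  N=0 Z=0
-- IRQ taken; context saved, return-PC = 8 --
mismatch: R0: reported 0x04 vs actual 0x05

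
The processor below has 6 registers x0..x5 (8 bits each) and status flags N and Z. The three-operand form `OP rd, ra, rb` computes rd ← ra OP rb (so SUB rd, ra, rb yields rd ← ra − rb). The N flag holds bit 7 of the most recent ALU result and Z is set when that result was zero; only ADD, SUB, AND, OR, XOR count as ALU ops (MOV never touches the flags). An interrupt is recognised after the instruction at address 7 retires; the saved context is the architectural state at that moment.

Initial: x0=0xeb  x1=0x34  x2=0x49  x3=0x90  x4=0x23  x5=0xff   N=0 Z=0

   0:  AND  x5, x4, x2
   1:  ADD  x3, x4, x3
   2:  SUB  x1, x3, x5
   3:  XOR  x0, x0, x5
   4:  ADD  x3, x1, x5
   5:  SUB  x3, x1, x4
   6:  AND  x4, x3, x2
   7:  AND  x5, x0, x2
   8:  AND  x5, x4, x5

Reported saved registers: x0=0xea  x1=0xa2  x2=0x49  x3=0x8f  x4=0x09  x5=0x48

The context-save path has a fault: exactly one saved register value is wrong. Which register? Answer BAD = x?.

after  0: x0=0xeb x1=0x34 x2=0x49 x3=0x90 x4=0x23 x5=0x01  N=0 Z=0
after  1: x0=0xeb x1=0x34 x2=0x49 x3=0xb3 x4=0x23 x5=0x01  N=1 Z=0
after  2: x0=0xeb x1=0xb2 x2=0x49 x3=0xb3 x4=0x23 x5=0x01  N=1 Z=0
after  3: x0=0xea x1=0xb2 x2=0x49 x3=0xb3 x4=0x23 x5=0x01  N=1 Z=0
after  4: x0=0xea x1=0xb2 x2=0x49 x3=0xb3 x4=0x23 x5=0x01  N=1 Z=0
after  5: x0=0xea x1=0xb2 x2=0x49 x3=0x8f x4=0x23 x5=0x01  N=1 Z=0
after  6: x0=0xea x1=0xb2 x2=0x49 x3=0x8f x4=0x09 x5=0x01  N=0 Z=0
after  7: x0=0xea x1=0xb2 x2=0x49 x3=0x8f x4=0x09 x5=0x48  N=0 Z=0
-- IRQ taken; context saved, return-PC = 8 --
mismatch: x1: reported 0xa2 vs actual 0xb2

BAD = x1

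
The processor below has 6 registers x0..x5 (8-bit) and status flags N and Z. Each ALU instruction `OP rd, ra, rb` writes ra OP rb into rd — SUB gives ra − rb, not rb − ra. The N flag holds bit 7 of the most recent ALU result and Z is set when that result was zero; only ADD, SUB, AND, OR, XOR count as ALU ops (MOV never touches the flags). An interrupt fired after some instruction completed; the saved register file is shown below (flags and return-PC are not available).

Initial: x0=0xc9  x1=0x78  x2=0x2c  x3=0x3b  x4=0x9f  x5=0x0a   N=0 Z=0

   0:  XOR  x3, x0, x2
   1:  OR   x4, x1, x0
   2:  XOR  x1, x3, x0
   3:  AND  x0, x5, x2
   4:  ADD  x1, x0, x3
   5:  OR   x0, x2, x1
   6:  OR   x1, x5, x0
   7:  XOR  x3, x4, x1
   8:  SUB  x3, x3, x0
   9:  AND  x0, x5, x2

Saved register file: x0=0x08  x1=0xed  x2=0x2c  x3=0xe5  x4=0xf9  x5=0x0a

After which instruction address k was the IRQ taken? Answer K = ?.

after  0: x0=0xc9 x1=0x78 x2=0x2c x3=0xe5 x4=0x9f x5=0x0a  N=1 Z=0
after  1: x0=0xc9 x1=0x78 x2=0x2c x3=0xe5 x4=0xf9 x5=0x0a  N=1 Z=0
after  2: x0=0xc9 x1=0x2c x2=0x2c x3=0xe5 x4=0xf9 x5=0x0a  N=0 Z=0
after  3: x0=0x08 x1=0x2c x2=0x2c x3=0xe5 x4=0xf9 x5=0x0a  N=0 Z=0
after  4: x0=0x08 x1=0xed x2=0x2c x3=0xe5 x4=0xf9 x5=0x0a  N=1 Z=0
-- IRQ taken; context saved, return-PC = 5 --

K = 4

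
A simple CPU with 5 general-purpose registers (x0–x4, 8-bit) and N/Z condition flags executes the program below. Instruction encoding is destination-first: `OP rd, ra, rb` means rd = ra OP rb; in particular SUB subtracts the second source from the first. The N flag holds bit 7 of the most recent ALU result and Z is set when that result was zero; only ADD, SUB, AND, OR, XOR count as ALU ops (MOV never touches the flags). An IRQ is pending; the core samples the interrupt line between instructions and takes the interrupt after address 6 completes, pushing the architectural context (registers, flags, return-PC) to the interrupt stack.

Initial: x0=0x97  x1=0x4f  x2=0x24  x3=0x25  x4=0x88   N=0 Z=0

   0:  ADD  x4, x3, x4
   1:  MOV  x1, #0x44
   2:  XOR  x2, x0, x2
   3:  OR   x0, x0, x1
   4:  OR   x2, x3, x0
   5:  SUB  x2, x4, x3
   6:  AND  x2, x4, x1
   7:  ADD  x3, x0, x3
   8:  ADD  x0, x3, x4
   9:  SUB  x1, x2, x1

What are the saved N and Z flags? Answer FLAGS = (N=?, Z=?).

after  0: x0=0x97 x1=0x4f x2=0x24 x3=0x25 x4=0xad  N=1 Z=0
after  1: x0=0x97 x1=0x44 x2=0x24 x3=0x25 x4=0xad  N=1 Z=0
after  2: x0=0x97 x1=0x44 x2=0xb3 x3=0x25 x4=0xad  N=1 Z=0
after  3: x0=0xd7 x1=0x44 x2=0xb3 x3=0x25 x4=0xad  N=1 Z=0
after  4: x0=0xd7 x1=0x44 x2=0xf7 x3=0x25 x4=0xad  N=1 Z=0
after  5: x0=0xd7 x1=0x44 x2=0x88 x3=0x25 x4=0xad  N=1 Z=0
after  6: x0=0xd7 x1=0x44 x2=0x04 x3=0x25 x4=0xad  N=0 Z=0
-- IRQ taken; context saved, return-PC = 7 --

FLAGS = (N=0, Z=0)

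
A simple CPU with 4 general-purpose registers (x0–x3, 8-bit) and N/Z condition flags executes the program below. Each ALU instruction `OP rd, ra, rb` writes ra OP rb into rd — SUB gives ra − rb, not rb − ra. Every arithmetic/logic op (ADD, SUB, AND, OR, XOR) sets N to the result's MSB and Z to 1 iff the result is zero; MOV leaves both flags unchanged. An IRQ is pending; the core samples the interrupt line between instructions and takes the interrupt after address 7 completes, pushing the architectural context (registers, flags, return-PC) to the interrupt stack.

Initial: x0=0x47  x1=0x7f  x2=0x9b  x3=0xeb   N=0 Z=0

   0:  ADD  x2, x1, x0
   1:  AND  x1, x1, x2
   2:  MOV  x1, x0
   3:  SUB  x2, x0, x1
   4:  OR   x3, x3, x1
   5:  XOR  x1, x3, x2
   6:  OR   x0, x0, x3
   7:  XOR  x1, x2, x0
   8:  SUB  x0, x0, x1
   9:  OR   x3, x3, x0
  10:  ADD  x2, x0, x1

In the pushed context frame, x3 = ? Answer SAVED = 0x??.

SAVED = 0xef

after  0: x0=0x47 x1=0x7f x2=0xc6 x3=0xeb  N=1 Z=0
after  1: x0=0x47 x1=0x46 x2=0xc6 x3=0xeb  N=0 Z=0
after  2: x0=0x47 x1=0x47 x2=0xc6 x3=0xeb  N=0 Z=0
after  3: x0=0x47 x1=0x47 x2=0x00 x3=0xeb  N=0 Z=1
after  4: x0=0x47 x1=0x47 x2=0x00 x3=0xef  N=1 Z=0
after  5: x0=0x47 x1=0xef x2=0x00 x3=0xef  N=1 Z=0
after  6: x0=0xef x1=0xef x2=0x00 x3=0xef  N=1 Z=0
after  7: x0=0xef x1=0xef x2=0x00 x3=0xef  N=1 Z=0
-- IRQ taken; context saved, return-PC = 8 --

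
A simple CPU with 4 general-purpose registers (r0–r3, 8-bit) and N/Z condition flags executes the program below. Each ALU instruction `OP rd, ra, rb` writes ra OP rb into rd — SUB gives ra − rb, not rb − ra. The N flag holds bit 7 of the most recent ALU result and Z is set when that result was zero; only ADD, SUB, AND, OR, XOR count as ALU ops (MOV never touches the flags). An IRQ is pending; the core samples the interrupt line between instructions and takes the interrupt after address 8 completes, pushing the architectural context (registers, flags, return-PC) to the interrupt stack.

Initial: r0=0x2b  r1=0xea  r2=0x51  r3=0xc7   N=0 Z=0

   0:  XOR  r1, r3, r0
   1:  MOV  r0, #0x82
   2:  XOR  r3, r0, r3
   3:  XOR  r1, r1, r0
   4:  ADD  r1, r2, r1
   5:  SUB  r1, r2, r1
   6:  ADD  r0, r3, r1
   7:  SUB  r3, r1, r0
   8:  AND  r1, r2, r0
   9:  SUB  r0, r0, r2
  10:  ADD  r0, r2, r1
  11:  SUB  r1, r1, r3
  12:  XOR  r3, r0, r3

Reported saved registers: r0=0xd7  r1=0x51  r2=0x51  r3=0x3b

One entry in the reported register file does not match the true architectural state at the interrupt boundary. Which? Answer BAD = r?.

after  0: r0=0x2b r1=0xec r2=0x51 r3=0xc7  N=1 Z=0
after  1: r0=0x82 r1=0xec r2=0x51 r3=0xc7  N=1 Z=0
after  2: r0=0x82 r1=0xec r2=0x51 r3=0x45  N=0 Z=0
after  3: r0=0x82 r1=0x6e r2=0x51 r3=0x45  N=0 Z=0
after  4: r0=0x82 r1=0xbf r2=0x51 r3=0x45  N=1 Z=0
after  5: r0=0x82 r1=0x92 r2=0x51 r3=0x45  N=1 Z=0
after  6: r0=0xd7 r1=0x92 r2=0x51 r3=0x45  N=1 Z=0
after  7: r0=0xd7 r1=0x92 r2=0x51 r3=0xbb  N=1 Z=0
after  8: r0=0xd7 r1=0x51 r2=0x51 r3=0xbb  N=0 Z=0
-- IRQ taken; context saved, return-PC = 9 --
mismatch: r3: reported 0x3b vs actual 0xbb

BAD = r3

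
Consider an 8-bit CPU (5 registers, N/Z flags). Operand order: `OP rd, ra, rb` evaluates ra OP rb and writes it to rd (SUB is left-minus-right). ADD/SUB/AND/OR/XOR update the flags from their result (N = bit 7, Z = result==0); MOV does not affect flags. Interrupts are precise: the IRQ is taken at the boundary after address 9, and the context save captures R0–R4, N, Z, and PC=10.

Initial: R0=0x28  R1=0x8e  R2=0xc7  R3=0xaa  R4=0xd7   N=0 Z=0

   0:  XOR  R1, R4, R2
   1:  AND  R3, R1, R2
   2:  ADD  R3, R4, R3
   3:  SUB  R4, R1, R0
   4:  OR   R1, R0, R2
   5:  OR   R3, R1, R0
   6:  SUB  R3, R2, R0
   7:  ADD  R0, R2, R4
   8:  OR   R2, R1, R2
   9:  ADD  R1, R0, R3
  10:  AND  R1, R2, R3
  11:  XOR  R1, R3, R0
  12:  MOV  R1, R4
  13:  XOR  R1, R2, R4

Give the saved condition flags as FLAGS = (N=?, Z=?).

after  0: R0=0x28 R1=0x10 R2=0xc7 R3=0xaa R4=0xd7  N=0 Z=0
after  1: R0=0x28 R1=0x10 R2=0xc7 R3=0x00 R4=0xd7  N=0 Z=1
after  2: R0=0x28 R1=0x10 R2=0xc7 R3=0xd7 R4=0xd7  N=1 Z=0
after  3: R0=0x28 R1=0x10 R2=0xc7 R3=0xd7 R4=0xe8  N=1 Z=0
after  4: R0=0x28 R1=0xef R2=0xc7 R3=0xd7 R4=0xe8  N=1 Z=0
after  5: R0=0x28 R1=0xef R2=0xc7 R3=0xef R4=0xe8  N=1 Z=0
after  6: R0=0x28 R1=0xef R2=0xc7 R3=0x9f R4=0xe8  N=1 Z=0
after  7: R0=0xaf R1=0xef R2=0xc7 R3=0x9f R4=0xe8  N=1 Z=0
after  8: R0=0xaf R1=0xef R2=0xef R3=0x9f R4=0xe8  N=1 Z=0
after  9: R0=0xaf R1=0x4e R2=0xef R3=0x9f R4=0xe8  N=0 Z=0
-- IRQ taken; context saved, return-PC = 10 --

FLAGS = (N=0, Z=0)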